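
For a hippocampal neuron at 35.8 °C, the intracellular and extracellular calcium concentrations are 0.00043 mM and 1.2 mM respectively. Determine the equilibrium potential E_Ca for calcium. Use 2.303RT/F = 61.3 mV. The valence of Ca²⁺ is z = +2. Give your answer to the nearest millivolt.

106 mV

E = (61.3/z) · log₁₀([Ca²⁺]_out/[Ca²⁺]_in) with z = +2.
= (61.3/2) · log₁₀(1.2/0.00043) = 30.65 · log₁₀(2791)
= 30.65 · (3.4457) = 105.61 mV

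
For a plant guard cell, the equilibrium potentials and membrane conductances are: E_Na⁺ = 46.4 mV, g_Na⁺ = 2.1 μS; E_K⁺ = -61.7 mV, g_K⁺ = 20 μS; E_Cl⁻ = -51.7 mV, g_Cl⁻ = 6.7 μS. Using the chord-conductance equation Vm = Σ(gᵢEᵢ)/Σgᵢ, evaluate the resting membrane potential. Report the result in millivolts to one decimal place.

Σ gᵢEᵢ = 2.1·(46.4) + 20·(-61.7) + 6.7·(-51.7) = -1482.95
Σ gᵢ = 2.1 + 20 + 6.7 = 28.8
Vm = -1482.95 / 28.8 = -51.49 mV

-51.5 mV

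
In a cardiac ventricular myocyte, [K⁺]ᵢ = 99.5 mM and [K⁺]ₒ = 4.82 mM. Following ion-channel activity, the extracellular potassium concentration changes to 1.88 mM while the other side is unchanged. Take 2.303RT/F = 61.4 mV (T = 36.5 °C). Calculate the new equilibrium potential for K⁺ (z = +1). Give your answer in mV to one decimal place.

After the shift: [K⁺]_out = 1.88, [K⁺]_in = 99.5 mM.
E_new = (61.4/1)·log₁₀(1.88/99.5) = 61.40 · (-1.7237) = -105.83 mV

-105.8 mV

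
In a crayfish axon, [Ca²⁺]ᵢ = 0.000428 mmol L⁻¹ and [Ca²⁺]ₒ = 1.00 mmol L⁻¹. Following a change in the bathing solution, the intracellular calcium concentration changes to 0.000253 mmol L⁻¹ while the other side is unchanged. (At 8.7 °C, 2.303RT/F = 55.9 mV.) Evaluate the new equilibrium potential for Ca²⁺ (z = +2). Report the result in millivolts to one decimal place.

100.5 mV

After the shift: [Ca²⁺]_out = 1.00, [Ca²⁺]_in = 0.000253 mmol L⁻¹.
E_new = (55.9/2)·log₁₀(1.00/0.000253) = 27.95 · (3.5969) = 100.53 mV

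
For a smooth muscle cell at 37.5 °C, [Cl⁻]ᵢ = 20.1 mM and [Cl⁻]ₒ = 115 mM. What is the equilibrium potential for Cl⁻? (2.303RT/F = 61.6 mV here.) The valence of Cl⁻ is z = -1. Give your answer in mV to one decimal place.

E = (61.6/z) · log₁₀([Cl⁻]_out/[Cl⁻]_in) with z = -1.
For an anion, dividing by z = -1 reverses the sign.
= (61.6/-1) · log₁₀(115/20.1) = -61.60 · log₁₀(5.721)
= -61.60 · (0.7575) = -46.66 mV

-46.7 mV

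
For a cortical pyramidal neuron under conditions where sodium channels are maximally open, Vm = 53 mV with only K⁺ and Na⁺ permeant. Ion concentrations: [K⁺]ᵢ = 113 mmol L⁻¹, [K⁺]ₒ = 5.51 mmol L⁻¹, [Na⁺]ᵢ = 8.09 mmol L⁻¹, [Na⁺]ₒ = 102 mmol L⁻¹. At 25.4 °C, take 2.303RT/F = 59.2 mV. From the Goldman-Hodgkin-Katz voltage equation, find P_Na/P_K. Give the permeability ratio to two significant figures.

Let α = P_Na/P_K. GHK: Vm = 59.2·log₁₀[(Kₒ + α·Naₒ)/(Kᵢ + α·Naᵢ)].
10^(Vm/59.2) = 10^(53.0/59.2) = 7.8572
So 7.8572·(Kᵢ + α·Naᵢ) = Kₒ + α·Naₒ → α = (7.8572·113.0 − 5.51) / (102.0 − 7.8572·8.09)
α = (887.9 − 5.51) / (102.0 − 63.57) = 882.4/38.43 = 22.96

23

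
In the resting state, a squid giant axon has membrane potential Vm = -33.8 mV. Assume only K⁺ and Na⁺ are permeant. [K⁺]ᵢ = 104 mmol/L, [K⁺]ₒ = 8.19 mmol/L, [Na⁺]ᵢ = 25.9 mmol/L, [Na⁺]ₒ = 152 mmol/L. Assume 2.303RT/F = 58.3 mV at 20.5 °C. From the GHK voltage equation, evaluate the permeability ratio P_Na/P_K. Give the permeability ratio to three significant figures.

Let α = P_Na/P_K. GHK: Vm = 58.3·log₁₀[(Kₒ + α·Naₒ)/(Kᵢ + α·Naᵢ)].
10^(Vm/58.3) = 10^(-33.8/58.3) = 0.26317
So 0.26317·(Kᵢ + α·Naᵢ) = Kₒ + α·Naₒ → α = (0.26317·104.0 − 8.19) / (152.0 − 0.26317·25.9)
α = (27.37 − 8.19) / (152.0 − 6.816) = 19.18/145.2 = 0.1321

0.132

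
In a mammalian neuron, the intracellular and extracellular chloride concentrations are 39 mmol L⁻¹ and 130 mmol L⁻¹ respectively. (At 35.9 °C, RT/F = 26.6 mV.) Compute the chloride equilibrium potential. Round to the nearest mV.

E = (26.6/z) · ln([Cl⁻]_out/[Cl⁻]_in) with z = -1.
For an anion, dividing by z = -1 reverses the sign.
= (26.6/-1) · ln(130/39) = -26.60 · ln(3.333)
= -26.60 · (1.2040) = -32.03 mV

-32 mV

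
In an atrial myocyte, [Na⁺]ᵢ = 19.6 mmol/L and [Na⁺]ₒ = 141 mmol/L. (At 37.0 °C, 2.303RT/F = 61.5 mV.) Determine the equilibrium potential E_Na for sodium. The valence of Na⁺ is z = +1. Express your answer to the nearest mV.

53 mV

E = (61.5/z) · log₁₀([Na⁺]_out/[Na⁺]_in) with z = +1.
= (61.5/1) · log₁₀(141/19.6) = 61.50 · log₁₀(7.194)
= 61.50 · (0.8570) = 52.70 mV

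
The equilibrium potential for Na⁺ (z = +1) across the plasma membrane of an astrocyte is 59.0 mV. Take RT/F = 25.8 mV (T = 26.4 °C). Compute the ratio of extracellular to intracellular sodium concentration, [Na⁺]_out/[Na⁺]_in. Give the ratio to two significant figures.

9.8

ln([out]/[in]) = E·z/(25.8) = 59.0 × 1 / 25.8 = 2.2868
[out]/[in] = e^(2.2868) = 9.844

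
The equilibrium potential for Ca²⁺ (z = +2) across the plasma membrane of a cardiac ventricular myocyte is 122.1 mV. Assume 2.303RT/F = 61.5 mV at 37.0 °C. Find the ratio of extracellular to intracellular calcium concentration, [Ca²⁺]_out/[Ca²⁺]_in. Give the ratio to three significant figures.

9350

log₁₀([out]/[in]) = E·z/(61.5) = 122.1 × 2 / 61.5 = 3.9707
[out]/[in] = 10^(3.9707) = 9348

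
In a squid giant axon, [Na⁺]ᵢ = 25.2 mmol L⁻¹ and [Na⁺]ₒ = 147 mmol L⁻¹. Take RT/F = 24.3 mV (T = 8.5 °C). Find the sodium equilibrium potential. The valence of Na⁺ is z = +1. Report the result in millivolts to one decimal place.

E = (24.3/z) · ln([Na⁺]_out/[Na⁺]_in) with z = +1.
= (24.3/1) · ln(147/25.2) = 24.30 · ln(5.833)
= 24.30 · (1.7636) = 42.86 mV

42.9 mV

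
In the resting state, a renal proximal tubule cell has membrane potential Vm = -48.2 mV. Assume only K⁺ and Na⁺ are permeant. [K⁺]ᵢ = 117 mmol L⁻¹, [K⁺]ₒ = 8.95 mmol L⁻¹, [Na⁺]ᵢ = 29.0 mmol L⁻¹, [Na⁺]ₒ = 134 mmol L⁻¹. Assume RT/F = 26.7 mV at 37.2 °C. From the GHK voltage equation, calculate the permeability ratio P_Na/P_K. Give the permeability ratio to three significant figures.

0.0796

Let α = P_Na/P_K. GHK: Vm = 26.7·ln[(Kₒ + α·Naₒ)/(Kᵢ + α·Naᵢ)].
e^(Vm/26.7) = e^(-48.2/26.7) = 0.16443
So 0.16443·(Kᵢ + α·Naᵢ) = Kₒ + α·Naₒ → α = (0.16443·117.0 − 8.95) / (134.0 − 0.16443·29.0)
α = (19.24 − 8.95) / (134.0 − 4.769) = 10.29/129.2 = 0.07962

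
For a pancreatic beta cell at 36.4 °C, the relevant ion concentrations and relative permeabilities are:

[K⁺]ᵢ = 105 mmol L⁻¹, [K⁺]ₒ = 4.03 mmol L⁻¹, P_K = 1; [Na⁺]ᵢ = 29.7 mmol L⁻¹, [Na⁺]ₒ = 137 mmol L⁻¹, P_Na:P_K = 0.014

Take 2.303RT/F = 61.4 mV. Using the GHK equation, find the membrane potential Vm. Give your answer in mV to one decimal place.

-76.7 mV

Vm = 61.4 · log₁₀[(Σ P·[cation]ₒ + Σ P·[anion]ᵢ) / (Σ P·[cation]ᵢ + Σ P·[anion]ₒ)]
Numerator = 1×4.03 + 0.014×137 = 5.948
Denominator = 1×105 + 0.014×29.7 = 105.4
Vm = 61.4 · log₁₀(0.056424) = 61.4 × (-1.2485) = -76.66 mV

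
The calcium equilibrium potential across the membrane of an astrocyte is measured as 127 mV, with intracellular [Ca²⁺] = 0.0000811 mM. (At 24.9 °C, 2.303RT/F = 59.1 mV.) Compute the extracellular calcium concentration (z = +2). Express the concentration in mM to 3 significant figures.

Nernst: E = (59.1/2) · log₁₀([out]/[in]), so log₁₀([out]/[in]) = 127.0 × 2 / 59.1 = 4.2978.
[out]/[in] = 10^(4.2978) = 1.985e+04.
[out] = 1.985e+04 × 0.0000811 = 1.61 mM.

1.61 mM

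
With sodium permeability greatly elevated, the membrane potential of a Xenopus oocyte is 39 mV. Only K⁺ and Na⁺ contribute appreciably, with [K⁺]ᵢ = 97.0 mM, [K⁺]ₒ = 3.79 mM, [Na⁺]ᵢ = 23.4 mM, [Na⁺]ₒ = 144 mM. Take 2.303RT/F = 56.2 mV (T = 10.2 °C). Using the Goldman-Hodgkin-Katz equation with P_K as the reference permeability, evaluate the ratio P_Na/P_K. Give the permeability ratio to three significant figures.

16.8

Let α = P_Na/P_K. GHK: Vm = 56.2·log₁₀[(Kₒ + α·Naₒ)/(Kᵢ + α·Naᵢ)].
10^(Vm/56.2) = 10^(39.0/56.2) = 4.9425
So 4.9425·(Kᵢ + α·Naᵢ) = Kₒ + α·Naₒ → α = (4.9425·97.0 − 3.79) / (144.0 − 4.9425·23.4)
α = (479.4 − 3.79) / (144.0 − 115.7) = 475.6/28.34 = 16.78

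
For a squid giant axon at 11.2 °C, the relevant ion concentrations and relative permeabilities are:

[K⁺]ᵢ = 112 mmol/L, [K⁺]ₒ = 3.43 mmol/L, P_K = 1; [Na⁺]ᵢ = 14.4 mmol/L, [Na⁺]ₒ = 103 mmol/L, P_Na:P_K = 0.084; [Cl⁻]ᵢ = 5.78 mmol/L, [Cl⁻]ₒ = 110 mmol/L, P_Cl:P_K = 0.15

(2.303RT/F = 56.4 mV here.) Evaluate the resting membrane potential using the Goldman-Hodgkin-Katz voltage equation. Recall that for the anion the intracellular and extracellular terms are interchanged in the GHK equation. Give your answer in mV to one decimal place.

-56.4 mV

Vm = 56.4 · log₁₀[(Σ P·[cation]ₒ + Σ P·[anion]ᵢ) / (Σ P·[cation]ᵢ + Σ P·[anion]ₒ)]
Numerator = 1×3.43 + 0.084×103 + 0.15×5.78 = 12.95
Denominator = 1×112 + 0.084×14.4 + 0.15×110 = 129.7
Vm = 56.4 · log₁₀(0.099831) = 56.4 × (-1.0007) = -56.44 mV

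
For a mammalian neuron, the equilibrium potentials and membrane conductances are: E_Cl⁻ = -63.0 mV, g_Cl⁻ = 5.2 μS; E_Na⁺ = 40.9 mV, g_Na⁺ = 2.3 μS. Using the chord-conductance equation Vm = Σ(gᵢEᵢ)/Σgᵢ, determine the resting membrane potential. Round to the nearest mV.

Σ gᵢEᵢ = 5.2·(-63.0) + 2.3·(40.9) = -233.53
Σ gᵢ = 5.2 + 2.3 = 7.5
Vm = -233.53 / 7.5 = -31.14 mV

-31 mV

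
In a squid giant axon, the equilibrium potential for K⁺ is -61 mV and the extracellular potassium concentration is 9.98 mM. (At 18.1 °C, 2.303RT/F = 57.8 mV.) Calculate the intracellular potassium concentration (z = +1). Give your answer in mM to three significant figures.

113 mM

Nernst: E = (57.8/1) · log₁₀([out]/[in]), so log₁₀([out]/[in]) = -61.0 × 1 / 57.8 = -1.0554.
[out]/[in] = 10^(-1.0554) = 0.08803.
[in] = 9.98 / 0.08803 = 113.4 mM.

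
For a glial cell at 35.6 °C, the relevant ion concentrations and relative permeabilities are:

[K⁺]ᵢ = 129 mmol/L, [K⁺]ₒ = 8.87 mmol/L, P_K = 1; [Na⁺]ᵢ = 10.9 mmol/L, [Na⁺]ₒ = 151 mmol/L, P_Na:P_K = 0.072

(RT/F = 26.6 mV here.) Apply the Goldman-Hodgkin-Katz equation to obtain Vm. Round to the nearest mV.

Vm = 26.6 · ln[(Σ P·[cation]ₒ + Σ P·[anion]ᵢ) / (Σ P·[cation]ᵢ + Σ P·[anion]ₒ)]
Numerator = 1×8.87 + 0.072×151 = 19.74
Denominator = 1×129 + 0.072×10.9 = 129.8
Vm = 26.6 · ln(0.15211) = 26.6 × (-1.8831) = -50.09 mV

-50 mV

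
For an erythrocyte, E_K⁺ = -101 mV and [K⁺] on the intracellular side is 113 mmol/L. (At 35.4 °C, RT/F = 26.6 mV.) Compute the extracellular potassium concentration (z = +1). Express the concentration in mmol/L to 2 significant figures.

2.5 mmol/L

Nernst: E = (26.6/1) · ln([out]/[in]), so ln([out]/[in]) = -101.0 × 1 / 26.6 = -3.7970.
[out]/[in] = e^(-3.7970) = 0.02244.
[out] = 0.02244 × 113 = 2.536 mmol/L.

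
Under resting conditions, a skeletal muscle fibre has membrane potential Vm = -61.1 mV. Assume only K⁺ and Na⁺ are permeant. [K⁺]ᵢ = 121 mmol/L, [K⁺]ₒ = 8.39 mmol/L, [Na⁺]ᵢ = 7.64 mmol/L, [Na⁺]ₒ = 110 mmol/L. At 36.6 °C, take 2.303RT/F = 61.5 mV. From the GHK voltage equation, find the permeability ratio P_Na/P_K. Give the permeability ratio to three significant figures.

Let α = P_Na/P_K. GHK: Vm = 61.5·log₁₀[(Kₒ + α·Naₒ)/(Kᵢ + α·Naᵢ)].
10^(Vm/61.5) = 10^(-61.1/61.5) = 0.10151
So 0.10151·(Kᵢ + α·Naᵢ) = Kₒ + α·Naₒ → α = (0.10151·121.0 − 8.39) / (110.0 − 0.10151·7.64)
α = (12.28 − 8.39) / (110.0 − 0.7755) = 3.893/109.2 = 0.03564

0.0356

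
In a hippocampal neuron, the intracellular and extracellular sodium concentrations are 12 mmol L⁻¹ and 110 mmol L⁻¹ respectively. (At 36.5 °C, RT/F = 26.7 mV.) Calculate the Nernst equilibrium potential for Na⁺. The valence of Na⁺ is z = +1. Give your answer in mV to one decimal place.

E = (26.7/z) · ln([Na⁺]_out/[Na⁺]_in) with z = +1.
= (26.7/1) · ln(110/12) = 26.70 · ln(9.167)
= 26.70 · (2.2156) = 59.16 mV

59.2 mV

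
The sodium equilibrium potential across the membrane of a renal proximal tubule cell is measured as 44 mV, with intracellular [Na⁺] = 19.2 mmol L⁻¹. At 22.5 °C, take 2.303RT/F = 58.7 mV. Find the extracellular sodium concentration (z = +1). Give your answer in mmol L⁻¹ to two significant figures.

110 mmol L⁻¹

Nernst: E = (58.7/1) · log₁₀([out]/[in]), so log₁₀([out]/[in]) = 44.0 × 1 / 58.7 = 0.7496.
[out]/[in] = 10^(0.7496) = 5.618.
[out] = 5.618 × 19.2 = 107.9 mmol L⁻¹.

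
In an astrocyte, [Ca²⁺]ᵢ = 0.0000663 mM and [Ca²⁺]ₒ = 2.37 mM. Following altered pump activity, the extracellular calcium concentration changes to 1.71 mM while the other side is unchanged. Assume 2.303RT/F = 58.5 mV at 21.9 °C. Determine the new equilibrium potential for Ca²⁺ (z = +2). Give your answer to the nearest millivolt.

129 mV

After the shift: [Ca²⁺]_out = 1.71, [Ca²⁺]_in = 0.0000663 mM.
E_new = (58.5/2)·log₁₀(1.71/0.0000663) = 29.25 · (4.4115) = 129.04 mV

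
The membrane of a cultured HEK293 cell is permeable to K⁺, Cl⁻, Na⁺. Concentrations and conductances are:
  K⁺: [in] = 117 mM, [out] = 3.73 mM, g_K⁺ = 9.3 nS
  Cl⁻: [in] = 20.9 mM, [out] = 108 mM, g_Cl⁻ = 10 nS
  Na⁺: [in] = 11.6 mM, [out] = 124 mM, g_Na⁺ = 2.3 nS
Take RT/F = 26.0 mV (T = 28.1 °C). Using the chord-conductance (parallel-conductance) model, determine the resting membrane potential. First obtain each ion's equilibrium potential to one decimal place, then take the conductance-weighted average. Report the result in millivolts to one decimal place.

E_K⁺ = (26.0/1)·ln(3.73/117) = -89.6 mV
E_Cl⁻ = (26.0/-1)·ln(108/20.9) = -42.7 mV
E_Na⁺ = (26.0/1)·ln(124/11.6) = 61.6 mV
Vm = (Σ gᵢEᵢ)/(Σ gᵢ) = (9.3·-89.6 + 10·-42.7 + 2.3·61.6) / (9.3 + 10 + 2.3)
= -1118.60 / 21.6 = -51.79 mV

-51.8 mV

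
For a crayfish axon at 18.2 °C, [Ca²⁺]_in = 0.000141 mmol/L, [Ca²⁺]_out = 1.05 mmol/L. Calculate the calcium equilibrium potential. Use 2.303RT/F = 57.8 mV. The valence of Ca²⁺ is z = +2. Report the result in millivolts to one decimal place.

E = (57.8/z) · log₁₀([Ca²⁺]_out/[Ca²⁺]_in) with z = +2.
= (57.8/2) · log₁₀(1.05/0.000141) = 28.90 · log₁₀(7447)
= 28.90 · (3.8720) = 111.90 mV

111.9 mV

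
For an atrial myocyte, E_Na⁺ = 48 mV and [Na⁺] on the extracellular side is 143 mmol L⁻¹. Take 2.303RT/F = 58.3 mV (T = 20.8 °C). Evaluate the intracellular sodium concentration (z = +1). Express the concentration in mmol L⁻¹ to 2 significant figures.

Nernst: E = (58.3/1) · log₁₀([out]/[in]), so log₁₀([out]/[in]) = 48.0 × 1 / 58.3 = 0.8233.
[out]/[in] = 10^(0.8233) = 6.658.
[in] = 143 / 6.658 = 21.48 mmol L⁻¹.

21 mmol L⁻¹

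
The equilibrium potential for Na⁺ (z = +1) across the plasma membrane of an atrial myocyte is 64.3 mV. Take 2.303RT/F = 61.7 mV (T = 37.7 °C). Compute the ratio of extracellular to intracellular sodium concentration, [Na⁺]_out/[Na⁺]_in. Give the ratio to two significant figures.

11

log₁₀([out]/[in]) = E·z/(61.7) = 64.3 × 1 / 61.7 = 1.0421
[out]/[in] = 10^(1.0421) = 11.02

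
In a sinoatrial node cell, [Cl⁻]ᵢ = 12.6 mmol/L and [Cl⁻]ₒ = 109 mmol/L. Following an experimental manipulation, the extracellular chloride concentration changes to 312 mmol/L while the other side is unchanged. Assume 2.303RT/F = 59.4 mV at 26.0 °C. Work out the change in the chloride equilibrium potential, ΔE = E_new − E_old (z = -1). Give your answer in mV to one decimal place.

E_old = (59.4/-1)·log₁₀(109/12.6) = -55.66 mV
E_new = (59.4/-1)·log₁₀(312/12.6) = -82.79 mV
ΔE = -82.79 − (-55.66) = -27.13 mV

-27.1 mV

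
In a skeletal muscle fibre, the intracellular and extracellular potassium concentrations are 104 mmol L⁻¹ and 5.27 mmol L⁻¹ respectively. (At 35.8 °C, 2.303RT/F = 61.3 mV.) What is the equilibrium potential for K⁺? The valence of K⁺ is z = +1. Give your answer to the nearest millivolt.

-79 mV

E = (61.3/z) · log₁₀([K⁺]_out/[K⁺]_in) with z = +1.
= (61.3/1) · log₁₀(5.27/104) = 61.30 · log₁₀(0.05067)
= 61.30 · (-1.2952) = -79.40 mV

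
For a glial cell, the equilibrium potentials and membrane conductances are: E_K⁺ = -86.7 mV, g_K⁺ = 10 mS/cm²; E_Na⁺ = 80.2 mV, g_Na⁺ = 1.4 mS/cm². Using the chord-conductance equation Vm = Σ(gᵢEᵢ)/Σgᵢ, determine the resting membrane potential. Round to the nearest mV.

Σ gᵢEᵢ = 10·(-86.7) + 1.4·(80.2) = -754.72
Σ gᵢ = 10 + 1.4 = 11.4
Vm = -754.72 / 11.4 = -66.20 mV

-66 mV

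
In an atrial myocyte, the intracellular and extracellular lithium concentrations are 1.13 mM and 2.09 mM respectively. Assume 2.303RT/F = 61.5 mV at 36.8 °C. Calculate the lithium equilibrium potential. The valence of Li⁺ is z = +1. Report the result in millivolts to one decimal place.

16.4 mV

E = (61.5/z) · log₁₀([Li⁺]_out/[Li⁺]_in) with z = +1.
= (61.5/1) · log₁₀(2.09/1.13) = 61.50 · log₁₀(1.85)
= 61.50 · (0.2671) = 16.42 mV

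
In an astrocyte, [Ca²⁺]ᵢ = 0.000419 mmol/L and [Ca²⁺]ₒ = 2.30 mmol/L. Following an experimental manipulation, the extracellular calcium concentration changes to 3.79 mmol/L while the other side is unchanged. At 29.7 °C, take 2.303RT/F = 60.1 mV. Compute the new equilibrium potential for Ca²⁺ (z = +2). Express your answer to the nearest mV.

119 mV

After the shift: [Ca²⁺]_out = 3.79, [Ca²⁺]_in = 0.000419 mmol/L.
E_new = (60.1/2)·log₁₀(3.79/0.000419) = 30.05 · (3.9564) = 118.89 mV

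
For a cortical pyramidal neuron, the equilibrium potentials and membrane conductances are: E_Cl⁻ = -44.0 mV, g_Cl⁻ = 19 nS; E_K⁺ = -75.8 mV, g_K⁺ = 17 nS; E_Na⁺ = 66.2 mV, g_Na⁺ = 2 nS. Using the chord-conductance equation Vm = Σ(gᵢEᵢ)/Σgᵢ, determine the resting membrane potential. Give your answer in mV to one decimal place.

-52.4 mV

Σ gᵢEᵢ = 19·(-44.0) + 17·(-75.8) + 2·(66.2) = -1992.20
Σ gᵢ = 19 + 17 + 2 = 38
Vm = -1992.20 / 38 = -52.43 mV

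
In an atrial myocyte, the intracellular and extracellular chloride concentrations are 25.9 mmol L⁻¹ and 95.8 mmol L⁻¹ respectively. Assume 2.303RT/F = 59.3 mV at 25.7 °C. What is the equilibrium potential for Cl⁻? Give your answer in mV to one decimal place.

-33.7 mV

E = (59.3/z) · log₁₀([Cl⁻]_out/[Cl⁻]_in) with z = -1.
For an anion, dividing by z = -1 reverses the sign.
= (59.3/-1) · log₁₀(95.8/25.9) = -59.30 · log₁₀(3.699)
= -59.30 · (0.5681) = -33.69 mV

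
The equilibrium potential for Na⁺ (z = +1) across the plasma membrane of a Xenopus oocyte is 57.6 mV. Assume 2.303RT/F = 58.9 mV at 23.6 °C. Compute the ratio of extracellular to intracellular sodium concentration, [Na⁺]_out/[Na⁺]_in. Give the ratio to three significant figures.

log₁₀([out]/[in]) = E·z/(58.9) = 57.6 × 1 / 58.9 = 0.9779
[out]/[in] = 10^(0.9779) = 9.504

9.50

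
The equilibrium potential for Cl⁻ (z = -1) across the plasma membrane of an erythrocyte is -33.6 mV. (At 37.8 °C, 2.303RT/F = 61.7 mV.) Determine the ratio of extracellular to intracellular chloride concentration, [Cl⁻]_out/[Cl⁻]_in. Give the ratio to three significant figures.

log₁₀([out]/[in]) = E·z/(61.7) = -33.6 × -1 / 61.7 = 0.5446
[out]/[in] = 10^(0.5446) = 3.504

3.50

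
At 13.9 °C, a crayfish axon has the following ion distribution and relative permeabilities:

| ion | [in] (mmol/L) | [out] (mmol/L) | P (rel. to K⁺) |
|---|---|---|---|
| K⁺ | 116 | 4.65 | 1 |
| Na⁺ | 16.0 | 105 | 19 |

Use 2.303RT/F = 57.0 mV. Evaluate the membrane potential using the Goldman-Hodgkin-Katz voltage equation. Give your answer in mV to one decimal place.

Vm = 57.0 · log₁₀[(Σ P·[cation]ₒ + Σ P·[anion]ᵢ) / (Σ P·[cation]ᵢ + Σ P·[anion]ₒ)]
Numerator = 1×4.65 + 19×105 = 2000
Denominator = 1×116 + 19×16.0 = 420
Vm = 57.0 · log₁₀(4.7611) = 57.0 × (0.6777) = 38.63 mV

38.6 mV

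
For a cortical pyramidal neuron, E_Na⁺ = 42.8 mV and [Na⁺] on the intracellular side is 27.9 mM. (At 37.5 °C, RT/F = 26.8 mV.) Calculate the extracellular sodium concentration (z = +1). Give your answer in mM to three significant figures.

Nernst: E = (26.8/1) · ln([out]/[in]), so ln([out]/[in]) = 42.8 × 1 / 26.8 = 1.5970.
[out]/[in] = e^(1.5970) = 4.938.
[out] = 4.938 × 27.9 = 137.8 mM.

138 mM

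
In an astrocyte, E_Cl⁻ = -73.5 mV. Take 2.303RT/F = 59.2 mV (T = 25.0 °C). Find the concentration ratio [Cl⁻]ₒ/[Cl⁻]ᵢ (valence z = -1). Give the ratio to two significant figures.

log₁₀([out]/[in]) = E·z/(59.2) = -73.5 × -1 / 59.2 = 1.2416
[out]/[in] = 10^(1.2416) = 17.44

17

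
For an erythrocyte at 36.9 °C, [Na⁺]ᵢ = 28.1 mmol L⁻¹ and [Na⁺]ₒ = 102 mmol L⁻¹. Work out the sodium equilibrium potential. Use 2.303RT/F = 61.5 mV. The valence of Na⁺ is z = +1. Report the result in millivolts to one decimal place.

34.4 mV

E = (61.5/z) · log₁₀([Na⁺]_out/[Na⁺]_in) with z = +1.
= (61.5/1) · log₁₀(102/28.1) = 61.50 · log₁₀(3.63)
= 61.50 · (0.5599) = 34.43 mV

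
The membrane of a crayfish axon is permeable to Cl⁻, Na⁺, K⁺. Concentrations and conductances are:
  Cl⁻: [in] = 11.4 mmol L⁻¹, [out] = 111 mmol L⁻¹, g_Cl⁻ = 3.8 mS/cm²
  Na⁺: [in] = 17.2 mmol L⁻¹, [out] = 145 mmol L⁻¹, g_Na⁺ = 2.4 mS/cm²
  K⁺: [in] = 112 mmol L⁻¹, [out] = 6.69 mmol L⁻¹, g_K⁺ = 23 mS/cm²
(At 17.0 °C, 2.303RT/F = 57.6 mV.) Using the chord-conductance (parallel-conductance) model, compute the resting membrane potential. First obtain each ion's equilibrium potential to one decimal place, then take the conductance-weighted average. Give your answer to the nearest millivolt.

-59 mV

E_Cl⁻ = (57.6/-1)·log₁₀(111/11.4) = -56.9 mV
E_Na⁺ = (57.6/1)·log₁₀(145/17.2) = 53.3 mV
E_K⁺ = (57.6/1)·log₁₀(6.69/112) = -70.5 mV
Vm = (Σ gᵢEᵢ)/(Σ gᵢ) = (3.8·-56.9 + 2.4·53.3 + 23·-70.5) / (3.8 + 2.4 + 23)
= -1709.80 / 29.2 = -58.55 mV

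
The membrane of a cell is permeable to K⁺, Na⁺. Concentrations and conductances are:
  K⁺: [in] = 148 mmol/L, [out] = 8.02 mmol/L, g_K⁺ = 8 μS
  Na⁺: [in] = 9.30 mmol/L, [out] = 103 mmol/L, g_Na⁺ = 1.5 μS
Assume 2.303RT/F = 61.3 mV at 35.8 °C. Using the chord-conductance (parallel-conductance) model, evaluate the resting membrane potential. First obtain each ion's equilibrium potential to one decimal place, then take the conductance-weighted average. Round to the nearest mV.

E_K⁺ = (61.3/1)·log₁₀(8.02/148) = -77.6 mV
E_Na⁺ = (61.3/1)·log₁₀(103/9.30) = 64.0 mV
Vm = (Σ gᵢEᵢ)/(Σ gᵢ) = (8·-77.6 + 1.5·64.0) / (8 + 1.5)
= -524.80 / 9.5 = -55.24 mV

-55 mV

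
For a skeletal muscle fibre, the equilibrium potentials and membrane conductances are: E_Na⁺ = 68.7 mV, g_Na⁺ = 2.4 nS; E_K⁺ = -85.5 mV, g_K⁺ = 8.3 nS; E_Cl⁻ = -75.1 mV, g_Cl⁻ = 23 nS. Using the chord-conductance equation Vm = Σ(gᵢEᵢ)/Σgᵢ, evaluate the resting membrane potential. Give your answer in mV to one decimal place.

-67.4 mV

Σ gᵢEᵢ = 2.4·(68.7) + 8.3·(-85.5) + 23·(-75.1) = -2272.07
Σ gᵢ = 2.4 + 8.3 + 23 = 33.7
Vm = -2272.07 / 33.7 = -67.42 mV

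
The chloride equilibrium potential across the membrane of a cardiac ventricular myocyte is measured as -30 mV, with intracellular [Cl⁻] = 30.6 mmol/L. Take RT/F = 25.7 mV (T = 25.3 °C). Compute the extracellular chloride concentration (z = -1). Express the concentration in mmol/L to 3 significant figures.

Nernst: E = (25.7/-1) · ln([out]/[in]), so ln([out]/[in]) = -30.0 × -1 / 25.7 = 1.1673.
[out]/[in] = e^(1.1673) = 3.213.
[out] = 3.213 × 30.6 = 98.33 mmol/L.

98.3 mmol/L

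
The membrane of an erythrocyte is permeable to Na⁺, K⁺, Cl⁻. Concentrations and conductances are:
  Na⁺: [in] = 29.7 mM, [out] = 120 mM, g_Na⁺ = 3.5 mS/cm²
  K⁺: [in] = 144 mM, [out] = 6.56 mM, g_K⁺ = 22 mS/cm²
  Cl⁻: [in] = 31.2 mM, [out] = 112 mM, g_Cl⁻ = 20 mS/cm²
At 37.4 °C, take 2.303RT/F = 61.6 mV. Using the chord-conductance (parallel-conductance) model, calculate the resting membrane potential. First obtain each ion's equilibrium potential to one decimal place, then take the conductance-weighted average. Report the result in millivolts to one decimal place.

-52.1 mV

E_Na⁺ = (61.6/1)·log₁₀(120/29.7) = 37.4 mV
E_K⁺ = (61.6/1)·log₁₀(6.56/144) = -82.6 mV
E_Cl⁻ = (61.6/-1)·log₁₀(112/31.2) = -34.2 mV
Vm = (Σ gᵢEᵢ)/(Σ gᵢ) = (3.5·37.4 + 22·-82.6 + 20·-34.2) / (3.5 + 22 + 20)
= -2370.30 / 45.5 = -52.09 mV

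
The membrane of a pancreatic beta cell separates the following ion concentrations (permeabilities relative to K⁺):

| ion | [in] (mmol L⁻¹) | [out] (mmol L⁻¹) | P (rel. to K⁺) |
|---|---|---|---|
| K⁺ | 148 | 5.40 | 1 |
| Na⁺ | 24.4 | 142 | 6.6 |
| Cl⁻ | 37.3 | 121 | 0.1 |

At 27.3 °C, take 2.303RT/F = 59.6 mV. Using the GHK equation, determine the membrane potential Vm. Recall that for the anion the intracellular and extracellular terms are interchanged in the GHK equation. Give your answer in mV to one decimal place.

Vm = 59.6 · log₁₀[(Σ P·[cation]ₒ + Σ P·[anion]ᵢ) / (Σ P·[cation]ᵢ + Σ P·[anion]ₒ)]
Numerator = 1×5.40 + 6.6×142 + 0.1×37.3 = 946.3
Denominator = 1×148 + 6.6×24.4 + 0.1×121 = 321.1
Vm = 59.6 · log₁₀(2.9468) = 59.6 × (0.4693) = 27.97 mV

28.0 mV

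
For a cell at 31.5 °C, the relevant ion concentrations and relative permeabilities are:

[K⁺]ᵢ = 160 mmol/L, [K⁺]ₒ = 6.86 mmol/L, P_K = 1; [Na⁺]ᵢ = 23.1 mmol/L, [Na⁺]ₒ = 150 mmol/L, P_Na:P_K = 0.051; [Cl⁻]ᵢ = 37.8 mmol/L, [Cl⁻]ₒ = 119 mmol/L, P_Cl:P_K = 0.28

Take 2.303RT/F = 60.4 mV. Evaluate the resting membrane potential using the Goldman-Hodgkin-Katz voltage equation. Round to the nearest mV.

-54 mV

Vm = 60.4 · log₁₀[(Σ P·[cation]ₒ + Σ P·[anion]ᵢ) / (Σ P·[cation]ᵢ + Σ P·[anion]ₒ)]
Numerator = 1×6.86 + 0.051×150 + 0.28×37.8 = 25.09
Denominator = 1×160 + 0.051×23.1 + 0.28×119 = 194.5
Vm = 60.4 · log₁₀(0.12902) = 60.4 × (-0.8893) = -53.72 mV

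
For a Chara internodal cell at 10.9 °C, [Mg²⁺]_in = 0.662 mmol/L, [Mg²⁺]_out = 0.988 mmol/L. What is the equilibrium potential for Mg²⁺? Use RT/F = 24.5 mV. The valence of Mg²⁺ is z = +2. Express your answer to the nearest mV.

E = (24.5/z) · ln([Mg²⁺]_out/[Mg²⁺]_in) with z = +2.
= (24.5/2) · ln(0.988/0.662) = 12.25 · ln(1.492)
= 12.25 · (0.4004) = 4.91 mV

5 mV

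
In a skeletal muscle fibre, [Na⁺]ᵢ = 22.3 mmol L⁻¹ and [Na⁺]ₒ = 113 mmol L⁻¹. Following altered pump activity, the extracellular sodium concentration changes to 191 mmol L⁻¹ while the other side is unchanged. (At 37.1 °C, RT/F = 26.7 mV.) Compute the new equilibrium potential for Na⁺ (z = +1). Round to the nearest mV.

57 mV

After the shift: [Na⁺]_out = 191, [Na⁺]_in = 22.3 mmol L⁻¹.
E_new = (26.7/1)·ln(191/22.3) = 26.70 · (2.1477) = 57.34 mV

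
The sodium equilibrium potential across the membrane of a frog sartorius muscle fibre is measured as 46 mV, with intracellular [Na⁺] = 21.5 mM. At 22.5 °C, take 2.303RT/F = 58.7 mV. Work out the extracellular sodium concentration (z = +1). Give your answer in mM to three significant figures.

Nernst: E = (58.7/1) · log₁₀([out]/[in]), so log₁₀([out]/[in]) = 46.0 × 1 / 58.7 = 0.7836.
[out]/[in] = 10^(0.7836) = 6.076.
[out] = 6.076 × 21.5 = 130.6 mM.

131 mM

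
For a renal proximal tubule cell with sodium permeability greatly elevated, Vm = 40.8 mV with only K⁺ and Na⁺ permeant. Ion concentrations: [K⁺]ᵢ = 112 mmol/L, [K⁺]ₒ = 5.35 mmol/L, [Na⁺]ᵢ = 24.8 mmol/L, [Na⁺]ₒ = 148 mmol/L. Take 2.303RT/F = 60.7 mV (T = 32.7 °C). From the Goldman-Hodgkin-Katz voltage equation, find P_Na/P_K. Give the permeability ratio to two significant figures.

Let α = P_Na/P_K. GHK: Vm = 60.7·log₁₀[(Kₒ + α·Naₒ)/(Kᵢ + α·Naᵢ)].
10^(Vm/60.7) = 10^(40.8/60.7) = 4.7007
So 4.7007·(Kᵢ + α·Naᵢ) = Kₒ + α·Naₒ → α = (4.7007·112.0 − 5.35) / (148.0 − 4.7007·24.8)
α = (526.5 − 5.35) / (148.0 − 116.6) = 521.1/31.42 = 16.58

17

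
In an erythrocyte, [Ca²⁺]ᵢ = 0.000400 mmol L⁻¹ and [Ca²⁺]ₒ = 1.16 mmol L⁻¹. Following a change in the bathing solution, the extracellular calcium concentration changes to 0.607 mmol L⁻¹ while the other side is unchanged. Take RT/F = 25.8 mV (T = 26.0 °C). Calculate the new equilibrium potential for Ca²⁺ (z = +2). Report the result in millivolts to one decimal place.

After the shift: [Ca²⁺]_out = 0.607, [Ca²⁺]_in = 0.000400 mmol L⁻¹.
E_new = (25.8/2)·ln(0.607/0.000400) = 12.90 · (7.3248) = 94.49 mV

94.5 mV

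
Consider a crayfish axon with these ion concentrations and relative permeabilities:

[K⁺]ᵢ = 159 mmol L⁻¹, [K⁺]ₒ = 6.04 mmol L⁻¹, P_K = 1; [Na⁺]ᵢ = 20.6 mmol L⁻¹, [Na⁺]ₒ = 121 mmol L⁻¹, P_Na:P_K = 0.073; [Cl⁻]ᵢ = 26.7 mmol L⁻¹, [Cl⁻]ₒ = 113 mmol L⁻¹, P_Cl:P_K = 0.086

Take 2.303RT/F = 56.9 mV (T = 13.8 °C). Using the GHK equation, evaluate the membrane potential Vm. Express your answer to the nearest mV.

Vm = 56.9 · log₁₀[(Σ P·[cation]ₒ + Σ P·[anion]ᵢ) / (Σ P·[cation]ᵢ + Σ P·[anion]ₒ)]
Numerator = 1×6.04 + 0.073×121 + 0.086×26.7 = 17.17
Denominator = 1×159 + 0.073×20.6 + 0.086×113 = 170.2
Vm = 56.9 · log₁₀(0.10086) = 56.9 × (-0.9963) = -56.69 mV

-57 mV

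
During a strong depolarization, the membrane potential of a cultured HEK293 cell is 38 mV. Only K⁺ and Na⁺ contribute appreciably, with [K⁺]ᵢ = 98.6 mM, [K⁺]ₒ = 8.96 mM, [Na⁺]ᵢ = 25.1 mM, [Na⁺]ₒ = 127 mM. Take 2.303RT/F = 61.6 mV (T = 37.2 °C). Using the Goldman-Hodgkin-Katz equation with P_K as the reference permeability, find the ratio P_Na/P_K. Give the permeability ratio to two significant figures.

17

Let α = P_Na/P_K. GHK: Vm = 61.6·log₁₀[(Kₒ + α·Naₒ)/(Kᵢ + α·Naᵢ)].
10^(Vm/61.6) = 10^(38.0/61.6) = 4.1389
So 4.1389·(Kᵢ + α·Naᵢ) = Kₒ + α·Naₒ → α = (4.1389·98.6 − 8.96) / (127.0 − 4.1389·25.1)
α = (408.1 − 8.96) / (127.0 − 103.9) = 399.1/23.11 = 17.27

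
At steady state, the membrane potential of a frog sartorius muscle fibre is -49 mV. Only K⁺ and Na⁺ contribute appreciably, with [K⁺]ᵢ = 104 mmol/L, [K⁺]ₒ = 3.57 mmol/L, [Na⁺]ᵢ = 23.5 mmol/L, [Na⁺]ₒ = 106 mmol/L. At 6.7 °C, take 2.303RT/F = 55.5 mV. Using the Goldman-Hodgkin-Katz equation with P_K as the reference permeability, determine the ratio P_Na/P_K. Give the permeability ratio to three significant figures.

Let α = P_Na/P_K. GHK: Vm = 55.5·log₁₀[(Kₒ + α·Naₒ)/(Kᵢ + α·Naᵢ)].
10^(Vm/55.5) = 10^(-49.0/55.5) = 0.13095
So 0.13095·(Kᵢ + α·Naᵢ) = Kₒ + α·Naₒ → α = (0.13095·104.0 − 3.57) / (106.0 − 0.13095·23.5)
α = (13.62 − 3.57) / (106.0 − 3.077) = 10.05/102.9 = 0.09764

0.0976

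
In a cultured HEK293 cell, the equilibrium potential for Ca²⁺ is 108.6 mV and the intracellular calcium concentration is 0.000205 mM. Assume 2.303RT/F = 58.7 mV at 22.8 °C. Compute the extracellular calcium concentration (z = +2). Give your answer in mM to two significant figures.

1.0 mM

Nernst: E = (58.7/2) · log₁₀([out]/[in]), so log₁₀([out]/[in]) = 108.6 × 2 / 58.7 = 3.7002.
[out]/[in] = 10^(3.7002) = 5014.
[out] = 5014 × 0.000205 = 1.028 mM.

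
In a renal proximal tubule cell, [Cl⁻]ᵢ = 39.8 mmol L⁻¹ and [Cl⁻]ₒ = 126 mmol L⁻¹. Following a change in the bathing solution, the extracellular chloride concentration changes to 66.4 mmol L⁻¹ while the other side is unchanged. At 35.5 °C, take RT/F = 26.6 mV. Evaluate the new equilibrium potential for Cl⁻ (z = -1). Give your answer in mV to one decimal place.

After the shift: [Cl⁻]_out = 66.4, [Cl⁻]_in = 39.8 mmol L⁻¹.
E_new = (26.6/-1)·ln(66.4/39.8) = -26.60 · (0.5118) = -13.61 mV

-13.6 mV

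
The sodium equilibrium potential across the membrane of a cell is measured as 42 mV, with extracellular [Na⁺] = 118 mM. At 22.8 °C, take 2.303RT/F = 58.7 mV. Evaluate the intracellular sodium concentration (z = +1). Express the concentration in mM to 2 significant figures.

23 mM

Nernst: E = (58.7/1) · log₁₀([out]/[in]), so log₁₀([out]/[in]) = 42.0 × 1 / 58.7 = 0.7155.
[out]/[in] = 10^(0.7155) = 5.194.
[in] = 118 / 5.194 = 22.72 mM.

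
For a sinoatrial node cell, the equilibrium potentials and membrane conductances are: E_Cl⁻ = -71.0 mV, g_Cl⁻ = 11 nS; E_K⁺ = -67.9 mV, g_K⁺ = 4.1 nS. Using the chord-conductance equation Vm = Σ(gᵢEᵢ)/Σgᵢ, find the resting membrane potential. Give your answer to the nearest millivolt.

Σ gᵢEᵢ = 11·(-71.0) + 4.1·(-67.9) = -1059.39
Σ gᵢ = 11 + 4.1 = 15.1
Vm = -1059.39 / 15.1 = -70.16 mV

-70 mV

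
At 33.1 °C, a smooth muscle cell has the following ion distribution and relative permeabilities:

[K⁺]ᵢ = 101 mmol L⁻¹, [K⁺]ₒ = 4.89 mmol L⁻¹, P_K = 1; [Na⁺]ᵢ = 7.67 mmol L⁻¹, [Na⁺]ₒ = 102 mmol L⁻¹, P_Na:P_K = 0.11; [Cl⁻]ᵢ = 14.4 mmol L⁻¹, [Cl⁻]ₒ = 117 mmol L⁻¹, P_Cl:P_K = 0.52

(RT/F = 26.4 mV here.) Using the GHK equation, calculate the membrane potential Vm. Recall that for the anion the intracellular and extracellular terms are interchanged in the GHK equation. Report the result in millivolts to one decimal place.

Vm = 26.4 · ln[(Σ P·[cation]ₒ + Σ P·[anion]ᵢ) / (Σ P·[cation]ᵢ + Σ P·[anion]ₒ)]
Numerator = 1×4.89 + 0.11×102 + 0.52×14.4 = 23.6
Denominator = 1×101 + 0.11×7.67 + 0.52×117 = 162.7
Vm = 26.4 · ln(0.14505) = 26.4 × (-1.9306) = -50.97 mV

-51.0 mV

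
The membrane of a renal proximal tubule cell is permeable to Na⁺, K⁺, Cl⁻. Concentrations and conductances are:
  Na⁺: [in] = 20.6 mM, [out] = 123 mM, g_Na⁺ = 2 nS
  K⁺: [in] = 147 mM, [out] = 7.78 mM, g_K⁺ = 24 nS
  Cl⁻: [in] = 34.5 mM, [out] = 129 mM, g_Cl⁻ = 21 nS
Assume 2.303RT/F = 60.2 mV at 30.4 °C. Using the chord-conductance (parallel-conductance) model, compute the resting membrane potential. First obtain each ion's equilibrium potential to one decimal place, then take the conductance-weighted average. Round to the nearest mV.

E_Na⁺ = (60.2/1)·log₁₀(123/20.6) = 46.7 mV
E_K⁺ = (60.2/1)·log₁₀(7.78/147) = -76.8 mV
E_Cl⁻ = (60.2/-1)·log₁₀(129/34.5) = -34.5 mV
Vm = (Σ gᵢEᵢ)/(Σ gᵢ) = (2·46.7 + 24·-76.8 + 21·-34.5) / (2 + 24 + 21)
= -2474.30 / 47 = -52.64 mV

-53 mV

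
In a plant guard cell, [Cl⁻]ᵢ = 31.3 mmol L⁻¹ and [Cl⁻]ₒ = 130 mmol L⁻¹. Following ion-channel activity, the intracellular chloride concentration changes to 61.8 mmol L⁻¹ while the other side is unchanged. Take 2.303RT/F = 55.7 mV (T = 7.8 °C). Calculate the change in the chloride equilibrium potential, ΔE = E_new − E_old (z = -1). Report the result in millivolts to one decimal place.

16.5 mV

E_old = (55.7/-1)·log₁₀(130/31.3) = -34.44 mV
E_new = (55.7/-1)·log₁₀(130/61.8) = -17.99 mV
ΔE = -17.99 − (-34.44) = 16.46 mV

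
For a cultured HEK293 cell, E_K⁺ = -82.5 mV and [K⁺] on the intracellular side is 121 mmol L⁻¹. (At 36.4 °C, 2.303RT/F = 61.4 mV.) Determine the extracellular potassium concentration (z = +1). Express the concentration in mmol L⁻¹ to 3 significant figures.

5.48 mmol L⁻¹

Nernst: E = (61.4/1) · log₁₀([out]/[in]), so log₁₀([out]/[in]) = -82.5 × 1 / 61.4 = -1.3436.
[out]/[in] = 10^(-1.3436) = 0.04533.
[out] = 0.04533 × 121 = 5.485 mmol L⁻¹.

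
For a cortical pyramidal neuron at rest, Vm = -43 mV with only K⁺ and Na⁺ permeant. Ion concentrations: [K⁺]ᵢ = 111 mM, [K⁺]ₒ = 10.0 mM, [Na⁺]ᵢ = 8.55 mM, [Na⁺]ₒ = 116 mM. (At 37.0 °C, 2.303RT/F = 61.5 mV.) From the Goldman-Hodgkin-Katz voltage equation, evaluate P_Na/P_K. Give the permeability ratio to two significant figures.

0.11

Let α = P_Na/P_K. GHK: Vm = 61.5·log₁₀[(Kₒ + α·Naₒ)/(Kᵢ + α·Naᵢ)].
10^(Vm/61.5) = 10^(-43.0/61.5) = 0.1999
So 0.1999·(Kᵢ + α·Naᵢ) = Kₒ + α·Naₒ → α = (0.1999·111.0 − 10.0) / (116.0 − 0.1999·8.55)
α = (22.19 − 10.0) / (116.0 − 1.709) = 12.19/114.3 = 0.1066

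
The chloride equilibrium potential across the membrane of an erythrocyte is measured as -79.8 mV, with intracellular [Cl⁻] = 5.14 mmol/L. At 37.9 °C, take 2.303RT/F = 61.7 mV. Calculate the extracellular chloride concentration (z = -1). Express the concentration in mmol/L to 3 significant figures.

Nernst: E = (61.7/-1) · log₁₀([out]/[in]), so log₁₀([out]/[in]) = -79.8 × -1 / 61.7 = 1.2934.
[out]/[in] = 10^(1.2934) = 19.65.
[out] = 19.65 × 5.14 = 101 mmol/L.

101 mmol/L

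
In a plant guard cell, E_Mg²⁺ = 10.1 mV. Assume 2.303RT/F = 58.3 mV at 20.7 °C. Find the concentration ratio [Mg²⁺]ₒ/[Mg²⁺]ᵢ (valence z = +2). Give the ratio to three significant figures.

log₁₀([out]/[in]) = E·z/(58.3) = 10.1 × 2 / 58.3 = 0.3465
[out]/[in] = 10^(0.3465) = 2.221

2.22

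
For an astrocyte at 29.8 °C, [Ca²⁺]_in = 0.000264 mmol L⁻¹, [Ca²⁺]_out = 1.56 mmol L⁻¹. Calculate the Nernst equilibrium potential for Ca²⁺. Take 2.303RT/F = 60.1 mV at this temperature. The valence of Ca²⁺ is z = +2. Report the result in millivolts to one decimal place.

113.3 mV

E = (60.1/z) · log₁₀([Ca²⁺]_out/[Ca²⁺]_in) with z = +2.
= (60.1/2) · log₁₀(1.56/0.000264) = 30.05 · log₁₀(5909)
= 30.05 · (3.7715) = 113.33 mV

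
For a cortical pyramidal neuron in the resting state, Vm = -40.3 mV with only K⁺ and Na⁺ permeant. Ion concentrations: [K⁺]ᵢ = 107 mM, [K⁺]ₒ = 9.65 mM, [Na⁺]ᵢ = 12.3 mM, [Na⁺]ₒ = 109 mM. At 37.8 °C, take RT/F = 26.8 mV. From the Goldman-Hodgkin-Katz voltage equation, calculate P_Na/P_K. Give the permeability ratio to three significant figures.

Let α = P_Na/P_K. GHK: Vm = 26.8·ln[(Kₒ + α·Naₒ)/(Kᵢ + α·Naᵢ)].
e^(Vm/26.8) = e^(-40.3/26.8) = 0.2223
So 0.2223·(Kᵢ + α·Naᵢ) = Kₒ + α·Naₒ → α = (0.2223·107.0 − 9.65) / (109.0 − 0.2223·12.3)
α = (23.79 − 9.65) / (109.0 − 2.734) = 14.14/106.3 = 0.133

0.133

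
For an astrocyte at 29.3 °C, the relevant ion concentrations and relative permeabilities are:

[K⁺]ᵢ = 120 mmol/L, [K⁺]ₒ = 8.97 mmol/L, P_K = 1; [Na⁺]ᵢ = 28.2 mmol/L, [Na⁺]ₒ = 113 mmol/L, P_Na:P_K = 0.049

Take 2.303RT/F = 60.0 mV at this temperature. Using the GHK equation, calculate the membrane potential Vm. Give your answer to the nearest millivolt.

Vm = 60.0 · log₁₀[(Σ P·[cation]ₒ + Σ P·[anion]ᵢ) / (Σ P·[cation]ᵢ + Σ P·[anion]ₒ)]
Numerator = 1×8.97 + 0.049×113 = 14.51
Denominator = 1×120 + 0.049×28.2 = 121.4
Vm = 60.0 · log₁₀(0.11952) = 60.0 × (-0.9226) = -55.35 mV

-55 mV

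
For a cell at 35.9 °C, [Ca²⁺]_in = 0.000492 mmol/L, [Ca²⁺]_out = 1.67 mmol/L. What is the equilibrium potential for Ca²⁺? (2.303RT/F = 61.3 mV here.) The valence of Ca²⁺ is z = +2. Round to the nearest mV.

E = (61.3/z) · log₁₀([Ca²⁺]_out/[Ca²⁺]_in) with z = +2.
= (61.3/2) · log₁₀(1.67/0.000492) = 30.65 · log₁₀(3394)
= 30.65 · (3.5308) = 108.22 mV

108 mV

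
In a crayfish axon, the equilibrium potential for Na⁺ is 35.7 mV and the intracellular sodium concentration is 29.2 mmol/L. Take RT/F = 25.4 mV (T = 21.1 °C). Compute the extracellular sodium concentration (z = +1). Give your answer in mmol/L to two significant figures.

Nernst: E = (25.4/1) · ln([out]/[in]), so ln([out]/[in]) = 35.7 × 1 / 25.4 = 1.4055.
[out]/[in] = e^(1.4055) = 4.078.
[out] = 4.078 × 29.2 = 119.1 mmol/L.

120 mmol/L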